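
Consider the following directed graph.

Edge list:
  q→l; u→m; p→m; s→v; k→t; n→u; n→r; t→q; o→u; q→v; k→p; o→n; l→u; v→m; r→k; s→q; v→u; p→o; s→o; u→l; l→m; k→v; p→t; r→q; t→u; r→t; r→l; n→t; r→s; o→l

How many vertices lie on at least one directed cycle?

8

A vertex is on a directed cycle iff it belongs to a strongly connected component of size ≥ 2 (or has a self-loop).
The vertices on cycles are {k, l, n, o, p, r, s, u} — 8 in total.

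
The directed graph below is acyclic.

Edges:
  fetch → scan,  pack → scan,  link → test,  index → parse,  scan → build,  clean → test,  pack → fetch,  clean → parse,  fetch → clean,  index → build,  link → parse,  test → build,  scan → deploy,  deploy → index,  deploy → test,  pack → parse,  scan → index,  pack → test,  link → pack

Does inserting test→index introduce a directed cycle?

No

Adding test→index creates a cycle iff index can already reach test.
Explore from index: no path reaches test. The graph stays acyclic.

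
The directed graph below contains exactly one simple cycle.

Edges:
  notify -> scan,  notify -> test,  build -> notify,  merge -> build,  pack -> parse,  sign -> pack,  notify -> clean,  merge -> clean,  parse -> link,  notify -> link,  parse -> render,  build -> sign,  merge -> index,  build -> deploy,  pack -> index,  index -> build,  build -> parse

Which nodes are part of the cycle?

pack, sign, build, index

DFS with gray/black marking from build:
build gray
  parse gray
    render gray
    render black
    link gray
    link black
  parse black
  sign gray
    pack gray
      pack→parse: parse black — skip
      index gray
        index→build: build is gray → back edge
Back edge closes the cycle build → sign → pack → index → build; its vertices are {pack, sign, build, index}.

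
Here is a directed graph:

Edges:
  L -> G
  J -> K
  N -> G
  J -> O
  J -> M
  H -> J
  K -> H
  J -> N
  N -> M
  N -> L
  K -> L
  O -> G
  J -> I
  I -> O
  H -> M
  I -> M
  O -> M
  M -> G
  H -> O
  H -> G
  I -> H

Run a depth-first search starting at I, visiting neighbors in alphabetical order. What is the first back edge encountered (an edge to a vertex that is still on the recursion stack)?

DFS from I (visiting neighbors in alphabetical order); mark gray on enter, black on exit:
I gray
  H gray
    G gray
    G black
    J gray
      J→I: I is gray → back edge
First back edge: J → I.

J->I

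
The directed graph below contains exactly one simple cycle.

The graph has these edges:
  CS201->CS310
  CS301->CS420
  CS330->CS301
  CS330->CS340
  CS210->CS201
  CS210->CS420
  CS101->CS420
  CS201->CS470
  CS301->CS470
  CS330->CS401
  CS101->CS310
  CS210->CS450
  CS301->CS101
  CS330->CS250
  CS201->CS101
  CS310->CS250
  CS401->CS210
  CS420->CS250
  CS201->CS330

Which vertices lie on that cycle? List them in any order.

CS201, CS210, CS330, CS401

DFS with gray/black marking from CS210:
CS210 gray
  CS201 gray
    CS470 gray
    CS470 black
    CS101 gray
      CS310 gray
        CS250 gray
        CS250 black
      CS310 black
      CS420 gray
        CS420→CS250: CS250 black — skip
      CS420 black
    CS101 black
    CS330 gray
      CS340 gray
      CS340 black
      CS401 gray
        CS401→CS210: CS210 is gray → back edge
Back edge closes the cycle CS210 → CS201 → CS330 → CS401 → CS210; its vertices are {CS201, CS210, CS330, CS401}.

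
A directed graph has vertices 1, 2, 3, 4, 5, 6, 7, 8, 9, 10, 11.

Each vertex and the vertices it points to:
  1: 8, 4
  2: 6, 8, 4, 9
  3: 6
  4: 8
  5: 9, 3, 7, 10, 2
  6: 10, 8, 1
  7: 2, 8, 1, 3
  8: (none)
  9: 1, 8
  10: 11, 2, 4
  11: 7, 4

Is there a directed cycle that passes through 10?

Yes

10 is on a cycle iff 10 can reach itself via ≥1 edge.
10 → 2 → 6 → 10 — yes.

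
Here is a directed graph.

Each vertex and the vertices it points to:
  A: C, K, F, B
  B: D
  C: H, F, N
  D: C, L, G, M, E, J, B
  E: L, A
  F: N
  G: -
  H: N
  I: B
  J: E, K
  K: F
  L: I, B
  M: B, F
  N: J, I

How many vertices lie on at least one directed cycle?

A vertex is on a directed cycle iff it belongs to a strongly connected component of size ≥ 2 (or has a self-loop).
The vertices on cycles are {A, B, C, D, E, F, H, I, J, K, L, M, N} — 13 in total.

13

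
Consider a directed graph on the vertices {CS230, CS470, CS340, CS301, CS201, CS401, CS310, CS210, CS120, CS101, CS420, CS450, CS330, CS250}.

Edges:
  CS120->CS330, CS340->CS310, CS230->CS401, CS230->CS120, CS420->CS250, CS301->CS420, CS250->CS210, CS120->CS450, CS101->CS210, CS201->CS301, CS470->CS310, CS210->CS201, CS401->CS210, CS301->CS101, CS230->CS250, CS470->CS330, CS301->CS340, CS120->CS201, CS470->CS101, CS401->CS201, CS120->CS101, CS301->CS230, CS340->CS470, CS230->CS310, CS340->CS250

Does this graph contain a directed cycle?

DFS with white/gray/black marking, starting from CS470:
CS470 gray
  CS101 gray
    CS210 gray
      CS201 gray
        CS301 gray
          CS420 gray
            CS250 gray
              CS250→CS210: CS210 is gray → back edge
Back edge found, so a cycle exists: CS210 → CS201 → CS301 → CS420 → CS250 → CS210.

Yes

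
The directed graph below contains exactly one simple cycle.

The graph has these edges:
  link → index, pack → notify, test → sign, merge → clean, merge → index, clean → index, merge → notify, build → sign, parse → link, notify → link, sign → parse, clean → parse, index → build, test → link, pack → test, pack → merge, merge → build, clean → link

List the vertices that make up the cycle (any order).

link, sign, build, index, parse

DFS with gray/black marking from build:
build gray
  sign gray
    parse gray
      link gray
        index gray
          index→build: build is gray → back edge
Back edge closes the cycle build → sign → parse → link → index → build; its vertices are {link, sign, build, index, parse}.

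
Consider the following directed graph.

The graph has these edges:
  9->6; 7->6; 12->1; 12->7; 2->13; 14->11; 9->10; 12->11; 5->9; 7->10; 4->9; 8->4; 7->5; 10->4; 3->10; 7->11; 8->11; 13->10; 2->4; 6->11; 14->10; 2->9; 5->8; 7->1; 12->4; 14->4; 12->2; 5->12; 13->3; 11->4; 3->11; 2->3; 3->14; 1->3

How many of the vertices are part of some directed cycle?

A vertex is on a directed cycle iff it belongs to a strongly connected component of size ≥ 2 (or has a self-loop).
The vertices on cycles are {4, 5, 6, 7, 9, 10, 11, 12} — 8 in total.

8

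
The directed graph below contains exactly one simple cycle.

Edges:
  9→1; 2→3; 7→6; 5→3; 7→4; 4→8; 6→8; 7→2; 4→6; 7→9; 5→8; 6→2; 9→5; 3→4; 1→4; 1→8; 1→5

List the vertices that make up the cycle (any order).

DFS with gray/black marking from 6:
6 gray
  8 gray
  8 black
  2 gray
    3 gray
      4 gray
        4→6: 6 is gray → back edge
Back edge closes the cycle 6 → 2 → 3 → 4 → 6; its vertices are {2, 3, 4, 6}.

2, 3, 4, 6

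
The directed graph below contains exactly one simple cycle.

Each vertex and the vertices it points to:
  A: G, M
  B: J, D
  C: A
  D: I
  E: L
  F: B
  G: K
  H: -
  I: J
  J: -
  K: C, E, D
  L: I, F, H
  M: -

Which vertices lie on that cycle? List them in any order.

DFS with gray/black marking from K:
K gray
  C gray
    A gray
      G gray
        G→K: K is gray → back edge
Back edge closes the cycle K → C → A → G → K; its vertices are {A, C, G, K}.

A, C, G, K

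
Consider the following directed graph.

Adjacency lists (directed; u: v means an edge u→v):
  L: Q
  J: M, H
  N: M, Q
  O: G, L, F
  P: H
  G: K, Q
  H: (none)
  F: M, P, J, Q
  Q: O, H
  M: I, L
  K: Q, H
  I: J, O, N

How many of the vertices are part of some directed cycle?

10

A vertex is on a directed cycle iff it belongs to a strongly connected component of size ≥ 2 (or has a self-loop).
The vertices on cycles are {F, G, I, J, K, L, M, N, O, Q} — 10 in total.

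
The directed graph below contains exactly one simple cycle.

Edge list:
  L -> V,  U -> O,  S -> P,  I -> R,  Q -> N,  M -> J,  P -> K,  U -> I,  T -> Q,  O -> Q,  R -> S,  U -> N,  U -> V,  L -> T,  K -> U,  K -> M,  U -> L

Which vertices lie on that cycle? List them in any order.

I, K, P, R, S, U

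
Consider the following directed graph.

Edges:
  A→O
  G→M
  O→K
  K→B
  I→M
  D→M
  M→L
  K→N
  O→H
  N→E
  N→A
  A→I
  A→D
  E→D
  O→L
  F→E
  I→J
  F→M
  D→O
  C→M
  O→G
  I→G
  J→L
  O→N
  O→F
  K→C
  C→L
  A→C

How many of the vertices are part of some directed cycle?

7

A vertex is on a directed cycle iff it belongs to a strongly connected component of size ≥ 2 (or has a self-loop).
The vertices on cycles are {A, D, E, F, K, N, O} — 7 in total.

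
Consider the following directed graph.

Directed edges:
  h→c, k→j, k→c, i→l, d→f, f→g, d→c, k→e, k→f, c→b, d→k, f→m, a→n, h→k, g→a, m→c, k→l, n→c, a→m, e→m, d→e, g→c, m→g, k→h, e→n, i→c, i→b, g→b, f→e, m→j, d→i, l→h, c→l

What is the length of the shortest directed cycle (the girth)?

2

For each vertex v, BFS finds the shortest path from v back to v.
The shortest such closed walk is k → h → k, length 2.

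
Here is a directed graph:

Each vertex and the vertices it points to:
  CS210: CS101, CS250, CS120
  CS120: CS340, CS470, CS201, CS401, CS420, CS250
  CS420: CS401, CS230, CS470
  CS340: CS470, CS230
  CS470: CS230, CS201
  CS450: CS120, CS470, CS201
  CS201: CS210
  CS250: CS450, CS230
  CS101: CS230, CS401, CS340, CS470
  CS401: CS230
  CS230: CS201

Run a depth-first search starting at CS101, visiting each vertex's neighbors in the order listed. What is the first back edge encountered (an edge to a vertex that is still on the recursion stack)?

CS210->CS101

DFS from CS101 (visiting each vertex's neighbors in the order listed); mark gray on enter, black on exit:
CS101 gray
  CS230 gray
    CS201 gray
      CS210 gray
        CS210→CS101: CS101 is gray → back edge
First back edge: CS210 → CS101.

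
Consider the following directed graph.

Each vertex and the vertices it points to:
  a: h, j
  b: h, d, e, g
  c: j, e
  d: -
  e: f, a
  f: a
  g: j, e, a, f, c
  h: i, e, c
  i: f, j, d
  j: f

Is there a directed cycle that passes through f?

f is on a cycle iff f can reach itself via ≥1 edge.
f → a → j → f — yes.

Yes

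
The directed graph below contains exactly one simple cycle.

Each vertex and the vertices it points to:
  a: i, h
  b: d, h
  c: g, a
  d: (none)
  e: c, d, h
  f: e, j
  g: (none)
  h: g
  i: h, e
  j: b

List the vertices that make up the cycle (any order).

a, c, e, i

DFS with gray/black marking from e:
e gray
  c gray
    g gray
    g black
    a gray
      i gray
        h gray
          h→g: g black — skip
        h black
        i→e: e is gray → back edge
Back edge closes the cycle e → c → a → i → e; its vertices are {a, c, e, i}.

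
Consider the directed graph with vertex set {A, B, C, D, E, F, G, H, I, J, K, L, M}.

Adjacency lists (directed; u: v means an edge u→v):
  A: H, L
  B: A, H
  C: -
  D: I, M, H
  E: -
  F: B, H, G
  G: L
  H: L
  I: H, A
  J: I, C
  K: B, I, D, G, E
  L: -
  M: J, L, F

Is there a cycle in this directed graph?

No

DFS with white/gray/black marking, starting from G:
G gray
  L gray
  L black
G black
A gray
  H gray
    H→L: L black — skip
  H black
  A→L: L black — skip
A black
B gray
  B→A: A black — skip
  B→H: H black — skip
B black
C gray
C black
D gray
  I gray
    I→H: H black — skip
    I→A: A black — skip
  I black
  M gray
    J gray
      J→I: I black — skip
      J→C: C black — skip
    J black
    M→L: L black — skip
    F gray
      F→B: B black — skip
      F→H: H black — skip
      F→G: G black — skip
    F black
  M black
  D→H: H black — skip
D black
E gray
E black
K gray
  K→B: B black — skip
  K→I: I black — skip
  K→D: D black — skip
  K→G: G black — skip
  K→E: E black — skip
K black
Every edge goes to a white or black vertex — no back edge, so the graph is acyclic.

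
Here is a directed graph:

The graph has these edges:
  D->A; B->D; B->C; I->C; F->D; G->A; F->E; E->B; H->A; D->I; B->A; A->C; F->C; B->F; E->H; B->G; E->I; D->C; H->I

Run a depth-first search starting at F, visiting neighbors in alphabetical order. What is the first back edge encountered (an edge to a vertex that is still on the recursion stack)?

B→F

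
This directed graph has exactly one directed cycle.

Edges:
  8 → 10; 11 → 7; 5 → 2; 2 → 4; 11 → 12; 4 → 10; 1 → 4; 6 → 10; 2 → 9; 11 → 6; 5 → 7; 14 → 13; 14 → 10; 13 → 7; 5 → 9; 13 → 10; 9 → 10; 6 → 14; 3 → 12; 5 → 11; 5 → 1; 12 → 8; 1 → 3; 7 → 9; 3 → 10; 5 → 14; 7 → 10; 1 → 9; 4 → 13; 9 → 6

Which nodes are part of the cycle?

DFS with gray/black marking from 7:
7 gray
  9 gray
    10 gray
    10 black
    6 gray
      6→10: 10 black — skip
      14 gray
        14→10: 10 black — skip
        13 gray
          13→10: 10 black — skip
          13→7: 7 is gray → back edge
Back edge closes the cycle 7 → 9 → 6 → 14 → 13 → 7; its vertices are {6, 7, 9, 13, 14}.

6, 7, 9, 13, 14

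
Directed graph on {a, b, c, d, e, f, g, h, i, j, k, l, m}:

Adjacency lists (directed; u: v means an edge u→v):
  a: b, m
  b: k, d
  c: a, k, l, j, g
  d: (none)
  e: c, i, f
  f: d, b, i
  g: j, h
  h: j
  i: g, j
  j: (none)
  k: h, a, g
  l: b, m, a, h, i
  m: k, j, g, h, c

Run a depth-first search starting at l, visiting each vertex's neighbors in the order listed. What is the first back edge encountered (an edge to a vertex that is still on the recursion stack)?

a->b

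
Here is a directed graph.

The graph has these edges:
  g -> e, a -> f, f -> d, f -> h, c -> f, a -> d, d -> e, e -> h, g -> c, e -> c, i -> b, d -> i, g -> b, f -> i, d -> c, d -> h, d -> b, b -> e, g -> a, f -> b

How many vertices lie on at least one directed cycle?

6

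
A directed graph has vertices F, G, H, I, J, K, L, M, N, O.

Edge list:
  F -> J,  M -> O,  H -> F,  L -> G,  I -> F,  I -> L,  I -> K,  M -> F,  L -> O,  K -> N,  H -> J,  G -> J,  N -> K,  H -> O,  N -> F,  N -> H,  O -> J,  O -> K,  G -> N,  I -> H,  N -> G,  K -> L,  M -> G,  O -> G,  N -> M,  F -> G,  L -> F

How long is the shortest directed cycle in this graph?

For each vertex v, BFS finds the shortest path from v back to v.
The shortest such closed walk is K → N → K, length 2.

2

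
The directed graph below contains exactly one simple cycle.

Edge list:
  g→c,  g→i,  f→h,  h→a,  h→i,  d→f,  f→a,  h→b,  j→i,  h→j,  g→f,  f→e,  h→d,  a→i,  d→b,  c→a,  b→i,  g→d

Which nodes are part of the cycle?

d, f, h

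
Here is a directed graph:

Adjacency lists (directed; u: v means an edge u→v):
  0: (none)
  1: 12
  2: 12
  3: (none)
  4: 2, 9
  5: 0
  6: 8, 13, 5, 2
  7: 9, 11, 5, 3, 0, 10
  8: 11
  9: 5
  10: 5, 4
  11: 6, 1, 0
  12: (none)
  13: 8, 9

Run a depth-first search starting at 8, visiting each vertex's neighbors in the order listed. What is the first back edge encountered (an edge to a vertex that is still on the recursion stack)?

6->8

DFS from 8 (visiting each vertex's neighbors in the order listed); mark gray on enter, black on exit:
8 gray
  11 gray
    6 gray
      6→8: 8 is gray → back edge
First back edge: 6 → 8.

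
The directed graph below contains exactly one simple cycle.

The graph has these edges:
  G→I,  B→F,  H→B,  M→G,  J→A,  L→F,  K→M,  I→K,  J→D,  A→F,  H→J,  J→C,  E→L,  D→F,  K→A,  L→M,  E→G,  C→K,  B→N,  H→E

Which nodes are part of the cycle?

DFS with gray/black marking from G:
G gray
  I gray
    K gray
      A gray
        F gray
        F black
      A black
      M gray
        M→G: G is gray → back edge
Back edge closes the cycle G → I → K → M → G; its vertices are {G, I, K, M}.

G, I, K, M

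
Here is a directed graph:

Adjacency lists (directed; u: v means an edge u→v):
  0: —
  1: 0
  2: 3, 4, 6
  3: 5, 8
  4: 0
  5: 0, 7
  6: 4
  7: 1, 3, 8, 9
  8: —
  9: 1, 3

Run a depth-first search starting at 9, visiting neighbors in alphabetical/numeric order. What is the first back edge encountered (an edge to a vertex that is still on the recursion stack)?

DFS from 9 (visiting neighbors in alphabetical/numeric order); mark gray on enter, black on exit:
9 gray
  1 gray
    0 gray
    0 black
  1 black
  3 gray
    5 gray
      5→0: 0 black — skip
      7 gray
        7→1: 1 black — skip
        7→3: 3 is gray → back edge
First back edge: 7 → 3.

7→3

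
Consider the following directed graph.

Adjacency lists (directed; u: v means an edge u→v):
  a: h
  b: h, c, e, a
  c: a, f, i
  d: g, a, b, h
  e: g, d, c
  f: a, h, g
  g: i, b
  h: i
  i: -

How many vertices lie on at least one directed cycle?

6

A vertex is on a directed cycle iff it belongs to a strongly connected component of size ≥ 2 (or has a self-loop).
The vertices on cycles are {b, c, d, e, f, g} — 6 in total.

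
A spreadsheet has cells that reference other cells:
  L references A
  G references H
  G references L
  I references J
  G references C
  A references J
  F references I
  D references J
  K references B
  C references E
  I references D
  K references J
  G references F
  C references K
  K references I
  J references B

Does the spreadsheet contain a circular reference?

DFS with white/gray/black marking, starting from H:
H gray
H black
I gray
  D gray
    J gray
      B gray
      B black
    J black
  D black
  I→J: J black — skip
I black
G gray
  C gray
    K gray
      K→J: J black — skip
      K→I: I black — skip
      K→B: B black — skip
    K black
    E gray
    E black
  C black
  F gray
    F→I: I black — skip
  F black
  G→H: H black — skip
  L gray
    A gray
      A→J: J black — skip
    A black
  L black
G black
Every edge goes to a white or black vertex — no back edge, so the graph is acyclic.

No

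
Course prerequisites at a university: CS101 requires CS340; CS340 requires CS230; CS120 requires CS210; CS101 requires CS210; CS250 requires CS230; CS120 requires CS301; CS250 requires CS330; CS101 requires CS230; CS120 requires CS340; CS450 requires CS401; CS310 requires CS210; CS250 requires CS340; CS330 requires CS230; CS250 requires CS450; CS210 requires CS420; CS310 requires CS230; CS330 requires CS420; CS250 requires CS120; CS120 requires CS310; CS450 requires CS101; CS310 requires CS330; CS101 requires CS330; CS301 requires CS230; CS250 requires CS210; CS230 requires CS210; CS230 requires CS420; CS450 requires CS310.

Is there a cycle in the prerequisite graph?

DFS with white/gray/black marking, starting from CS210:
CS210 gray
  CS420 gray
  CS420 black
CS210 black
CS450 gray
  CS401 gray
  CS401 black
  CS101 gray
    CS330 gray
      CS330→CS420: CS420 black — skip
      CS230 gray
        CS230→CS210: CS210 black — skip
        CS230→CS420: CS420 black — skip
      CS230 black
    CS330 black
    CS101→CS230: CS230 black — skip
    CS101→CS210: CS210 black — skip
    CS340 gray
      CS340→CS230: CS230 black — skip
    CS340 black
  CS101 black
  CS310 gray
    CS310→CS230: CS230 black — skip
    CS310→CS330: CS330 black — skip
    CS310→CS210: CS210 black — skip
  CS310 black
CS450 black
CS250 gray
  CS250→CS340: CS340 black — skip
  CS250→CS210: CS210 black — skip
  CS250→CS230: CS230 black — skip
  CS120 gray
    CS120→CS340: CS340 black — skip
    CS120→CS310: CS310 black — skip
    CS301 gray
      CS301→CS230: CS230 black — skip
    CS301 black
    CS120→CS210: CS210 black — skip
  CS120 black
  CS250→CS450: CS450 black — skip
  CS250→CS330: CS330 black — skip
CS250 black
Every edge goes to a white or black vertex — no back edge, so the graph is acyclic.

No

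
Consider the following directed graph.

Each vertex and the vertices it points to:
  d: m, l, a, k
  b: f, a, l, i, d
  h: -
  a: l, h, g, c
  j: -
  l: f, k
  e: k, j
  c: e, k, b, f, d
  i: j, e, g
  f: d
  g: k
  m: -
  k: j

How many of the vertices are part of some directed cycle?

6

A vertex is on a directed cycle iff it belongs to a strongly connected component of size ≥ 2 (or has a self-loop).
The vertices on cycles are {a, b, c, d, f, l} — 6 in total.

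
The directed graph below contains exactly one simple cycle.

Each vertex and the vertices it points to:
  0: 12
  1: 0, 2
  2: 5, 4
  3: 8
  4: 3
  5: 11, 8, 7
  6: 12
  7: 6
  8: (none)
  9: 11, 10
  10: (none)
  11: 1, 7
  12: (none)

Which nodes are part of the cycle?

1, 2, 5, 11

DFS with gray/black marking from 11:
11 gray
  1 gray
    0 gray
      12 gray
      12 black
    0 black
    2 gray
      5 gray
        5→11: 11 is gray → back edge
Back edge closes the cycle 11 → 1 → 2 → 5 → 11; its vertices are {1, 2, 5, 11}.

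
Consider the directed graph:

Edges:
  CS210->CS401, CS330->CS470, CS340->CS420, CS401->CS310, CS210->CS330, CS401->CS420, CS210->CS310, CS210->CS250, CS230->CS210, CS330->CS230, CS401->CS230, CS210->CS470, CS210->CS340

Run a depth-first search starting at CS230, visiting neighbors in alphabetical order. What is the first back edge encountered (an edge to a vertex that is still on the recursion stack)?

DFS from CS230 (visiting neighbors in alphabetical order); mark gray on enter, black on exit:
CS230 gray
  CS210 gray
    CS250 gray
    CS250 black
    CS310 gray
    CS310 black
    CS330 gray
      CS330→CS230: CS230 is gray → back edge
First back edge: CS330 → CS230.

CS330→CS230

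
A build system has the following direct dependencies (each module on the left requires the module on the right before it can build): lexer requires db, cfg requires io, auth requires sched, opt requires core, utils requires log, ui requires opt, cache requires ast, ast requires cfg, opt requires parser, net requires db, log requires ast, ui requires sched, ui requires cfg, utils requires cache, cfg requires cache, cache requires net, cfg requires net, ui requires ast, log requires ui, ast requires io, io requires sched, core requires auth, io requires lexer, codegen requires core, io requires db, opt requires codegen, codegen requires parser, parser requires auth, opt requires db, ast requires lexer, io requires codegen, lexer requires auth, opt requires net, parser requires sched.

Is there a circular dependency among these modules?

Yes

DFS with white/gray/black marking, starting from auth:
auth gray
  sched gray
  sched black
auth black
codegen gray
  core gray
    core→auth: auth black — skip
  core black
  parser gray
    parser→auth: auth black — skip
    parser→sched: sched black — skip
  parser black
codegen black
io gray
  io→sched: sched black — skip
  io→codegen: codegen black — skip
  lexer gray
    lexer→auth: auth black — skip
    db gray
    db black
  lexer black
  io→db: db black — skip
io black
cache gray
  ast gray
    cfg gray
      cfg→cache: cache is gray → back edge
Back edge found, so a cycle exists: cache → ast → cfg → cache.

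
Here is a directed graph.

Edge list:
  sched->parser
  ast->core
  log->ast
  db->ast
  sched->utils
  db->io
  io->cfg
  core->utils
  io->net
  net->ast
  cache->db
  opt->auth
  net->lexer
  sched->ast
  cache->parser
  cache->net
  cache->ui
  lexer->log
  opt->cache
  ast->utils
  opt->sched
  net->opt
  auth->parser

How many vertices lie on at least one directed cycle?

A vertex is on a directed cycle iff it belongs to a strongly connected component of size ≥ 2 (or has a self-loop).
The vertices on cycles are {db, io, net, opt, cache} — 5 in total.

5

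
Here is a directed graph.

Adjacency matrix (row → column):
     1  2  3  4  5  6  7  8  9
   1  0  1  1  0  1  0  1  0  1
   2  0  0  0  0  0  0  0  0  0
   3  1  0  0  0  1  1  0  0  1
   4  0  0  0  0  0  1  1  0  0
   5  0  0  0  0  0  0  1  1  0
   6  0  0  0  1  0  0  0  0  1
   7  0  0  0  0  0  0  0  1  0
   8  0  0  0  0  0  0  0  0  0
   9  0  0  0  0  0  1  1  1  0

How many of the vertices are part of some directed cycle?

A vertex is on a directed cycle iff it belongs to a strongly connected component of size ≥ 2 (or has a self-loop).
The vertices on cycles are {1, 3, 4, 6, 9} — 5 in total.

5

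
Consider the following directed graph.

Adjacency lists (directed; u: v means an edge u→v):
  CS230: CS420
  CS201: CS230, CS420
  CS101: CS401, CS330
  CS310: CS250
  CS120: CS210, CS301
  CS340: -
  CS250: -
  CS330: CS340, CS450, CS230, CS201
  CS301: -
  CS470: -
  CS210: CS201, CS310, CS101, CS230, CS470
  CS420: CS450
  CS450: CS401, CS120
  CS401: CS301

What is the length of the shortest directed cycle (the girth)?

5

For each vertex v, BFS finds the shortest path from v back to v.
The shortest such closed walk is CS210 → CS101 → CS330 → CS450 → CS120 → CS210, length 5.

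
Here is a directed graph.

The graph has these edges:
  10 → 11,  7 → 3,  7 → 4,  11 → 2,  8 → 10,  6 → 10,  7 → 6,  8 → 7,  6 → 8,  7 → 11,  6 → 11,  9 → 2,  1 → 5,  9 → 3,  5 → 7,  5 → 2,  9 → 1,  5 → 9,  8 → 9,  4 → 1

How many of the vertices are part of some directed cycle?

A vertex is on a directed cycle iff it belongs to a strongly connected component of size ≥ 2 (or has a self-loop).
The vertices on cycles are {1, 4, 5, 6, 7, 8, 9} — 7 in total.

7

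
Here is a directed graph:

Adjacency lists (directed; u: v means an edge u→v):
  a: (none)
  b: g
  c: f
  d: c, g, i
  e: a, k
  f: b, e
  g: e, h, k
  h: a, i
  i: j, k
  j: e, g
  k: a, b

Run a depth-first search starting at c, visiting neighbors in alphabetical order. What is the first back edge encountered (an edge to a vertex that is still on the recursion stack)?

k->b

DFS from c (visiting neighbors in alphabetical order); mark gray on enter, black on exit:
c gray
  f gray
    b gray
      g gray
        e gray
          a gray
          a black
          k gray
            k→a: a black — skip
            k→b: b is gray → back edge
First back edge: k → b.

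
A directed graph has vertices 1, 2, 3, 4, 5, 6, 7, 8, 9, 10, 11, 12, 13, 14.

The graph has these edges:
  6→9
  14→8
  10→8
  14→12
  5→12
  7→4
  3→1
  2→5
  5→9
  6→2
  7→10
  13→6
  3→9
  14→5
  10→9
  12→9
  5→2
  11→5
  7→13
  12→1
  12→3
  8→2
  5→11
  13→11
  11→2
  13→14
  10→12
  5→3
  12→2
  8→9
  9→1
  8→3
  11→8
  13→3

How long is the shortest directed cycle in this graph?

2

For each vertex v, BFS finds the shortest path from v back to v.
The shortest such closed walk is 11 → 5 → 11, length 2.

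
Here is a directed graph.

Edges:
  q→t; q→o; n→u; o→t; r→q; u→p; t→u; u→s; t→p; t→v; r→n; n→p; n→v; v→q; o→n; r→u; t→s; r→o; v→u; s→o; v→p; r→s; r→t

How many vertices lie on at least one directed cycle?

7

A vertex is on a directed cycle iff it belongs to a strongly connected component of size ≥ 2 (or has a self-loop).
The vertices on cycles are {n, o, q, s, t, u, v} — 7 in total.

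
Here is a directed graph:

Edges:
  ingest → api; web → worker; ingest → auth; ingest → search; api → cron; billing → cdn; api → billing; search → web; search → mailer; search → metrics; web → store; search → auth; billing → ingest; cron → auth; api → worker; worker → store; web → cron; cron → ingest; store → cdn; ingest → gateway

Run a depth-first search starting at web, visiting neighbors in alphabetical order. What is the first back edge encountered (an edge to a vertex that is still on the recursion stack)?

billing→ingest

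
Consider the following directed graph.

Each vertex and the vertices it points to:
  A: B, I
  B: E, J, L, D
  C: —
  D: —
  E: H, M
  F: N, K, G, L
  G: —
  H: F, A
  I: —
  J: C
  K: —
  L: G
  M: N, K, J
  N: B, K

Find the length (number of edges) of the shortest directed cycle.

For each vertex v, BFS finds the shortest path from v back to v.
The shortest such closed walk is B → E → H → A → B, length 4.

4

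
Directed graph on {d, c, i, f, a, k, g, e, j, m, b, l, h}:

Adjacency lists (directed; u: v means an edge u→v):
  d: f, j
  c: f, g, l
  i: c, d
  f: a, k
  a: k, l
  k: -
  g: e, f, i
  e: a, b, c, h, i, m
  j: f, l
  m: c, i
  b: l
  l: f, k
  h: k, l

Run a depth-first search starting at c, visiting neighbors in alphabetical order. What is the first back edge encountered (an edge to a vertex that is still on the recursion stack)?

l→f

DFS from c (visiting neighbors in alphabetical order); mark gray on enter, black on exit:
c gray
  f gray
    a gray
      k gray
      k black
      l gray
        l→f: f is gray → back edge
First back edge: l → f.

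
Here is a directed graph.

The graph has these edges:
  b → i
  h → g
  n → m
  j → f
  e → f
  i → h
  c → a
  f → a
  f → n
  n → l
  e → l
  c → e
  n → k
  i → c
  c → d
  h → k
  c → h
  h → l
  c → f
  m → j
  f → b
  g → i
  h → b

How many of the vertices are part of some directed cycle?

10

A vertex is on a directed cycle iff it belongs to a strongly connected component of size ≥ 2 (or has a self-loop).
The vertices on cycles are {b, c, e, f, g, h, i, j, m, n} — 10 in total.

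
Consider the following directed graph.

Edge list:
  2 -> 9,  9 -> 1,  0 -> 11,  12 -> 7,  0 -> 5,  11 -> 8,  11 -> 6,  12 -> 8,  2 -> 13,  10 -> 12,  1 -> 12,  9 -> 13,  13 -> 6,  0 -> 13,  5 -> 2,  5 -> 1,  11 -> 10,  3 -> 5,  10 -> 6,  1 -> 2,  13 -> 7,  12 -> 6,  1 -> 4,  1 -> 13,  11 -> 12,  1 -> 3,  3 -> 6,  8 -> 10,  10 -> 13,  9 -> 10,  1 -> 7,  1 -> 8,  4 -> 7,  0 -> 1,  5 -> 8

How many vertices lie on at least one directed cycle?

8

A vertex is on a directed cycle iff it belongs to a strongly connected component of size ≥ 2 (or has a self-loop).
The vertices on cycles are {1, 2, 3, 5, 8, 9, 10, 12} — 8 in total.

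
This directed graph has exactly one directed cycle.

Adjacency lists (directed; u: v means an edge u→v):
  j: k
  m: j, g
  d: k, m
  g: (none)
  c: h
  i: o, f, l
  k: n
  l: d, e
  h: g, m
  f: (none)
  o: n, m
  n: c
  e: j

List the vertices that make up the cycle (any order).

c, h, j, k, m, n

DFS with gray/black marking from n:
n gray
  c gray
    h gray
      g gray
      g black
      m gray
        j gray
          k gray
            k→n: n is gray → back edge
Back edge closes the cycle n → c → h → m → j → k → n; its vertices are {c, h, j, k, m, n}.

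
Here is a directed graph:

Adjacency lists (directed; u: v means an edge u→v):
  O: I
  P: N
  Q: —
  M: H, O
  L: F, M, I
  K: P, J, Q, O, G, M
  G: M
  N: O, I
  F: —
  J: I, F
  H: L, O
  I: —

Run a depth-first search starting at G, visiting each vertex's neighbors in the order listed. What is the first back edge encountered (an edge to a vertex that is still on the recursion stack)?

DFS from G (visiting each vertex's neighbors in the order listed); mark gray on enter, black on exit:
G gray
  M gray
    H gray
      L gray
        F gray
        F black
        L→M: M is gray → back edge
First back edge: L → M.

L→M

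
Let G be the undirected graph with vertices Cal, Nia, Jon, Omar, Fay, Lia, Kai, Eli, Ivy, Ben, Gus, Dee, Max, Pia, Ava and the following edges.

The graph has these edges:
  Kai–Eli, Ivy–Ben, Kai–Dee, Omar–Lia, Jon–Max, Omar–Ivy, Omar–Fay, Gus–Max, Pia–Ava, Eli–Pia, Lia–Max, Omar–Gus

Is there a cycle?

Yes

DFS, tracking each vertex's parent; an edge to a visited non-parent vertex closes a cycle.
Start from Pia:
visit Pia (parent –)
  visit Ava (parent Pia)
    Ava–Pia: parent, skip
  visit Eli (parent Pia)
    Eli–Pia: parent, skip
    visit Kai (parent Eli)
      Kai–Eli: parent, skip
      visit Dee (parent Kai)
        Dee–Kai: parent, skip
visit Cal (parent –)
visit Nia (parent –)
visit Jon (parent –)
  visit Max (parent Jon)
    visit Gus (parent Max)
      visit Omar (parent Gus)
        visit Lia (parent Omar)
          Lia–Max: Max visited and ≠ parent → cycle
Cycle: Max – Gus – Omar – Lia – Max.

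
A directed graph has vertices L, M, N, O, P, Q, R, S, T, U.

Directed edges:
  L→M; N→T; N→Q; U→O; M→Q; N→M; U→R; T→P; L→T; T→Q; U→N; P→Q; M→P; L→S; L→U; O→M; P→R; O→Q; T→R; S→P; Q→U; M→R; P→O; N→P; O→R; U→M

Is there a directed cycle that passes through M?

Yes

M is on a cycle iff M can reach itself via ≥1 edge.
M → Q → U → M — yes.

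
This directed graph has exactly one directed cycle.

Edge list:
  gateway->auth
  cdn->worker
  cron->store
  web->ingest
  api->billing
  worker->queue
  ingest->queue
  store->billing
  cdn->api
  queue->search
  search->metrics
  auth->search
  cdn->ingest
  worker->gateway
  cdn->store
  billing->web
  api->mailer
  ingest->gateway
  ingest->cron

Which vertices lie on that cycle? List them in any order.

web, cron, store, ingest, billing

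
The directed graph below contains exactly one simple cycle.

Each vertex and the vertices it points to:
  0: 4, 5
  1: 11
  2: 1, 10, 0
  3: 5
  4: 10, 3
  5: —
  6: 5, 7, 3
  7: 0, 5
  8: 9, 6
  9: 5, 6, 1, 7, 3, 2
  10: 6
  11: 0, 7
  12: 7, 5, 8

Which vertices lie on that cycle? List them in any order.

0, 4, 6, 7, 10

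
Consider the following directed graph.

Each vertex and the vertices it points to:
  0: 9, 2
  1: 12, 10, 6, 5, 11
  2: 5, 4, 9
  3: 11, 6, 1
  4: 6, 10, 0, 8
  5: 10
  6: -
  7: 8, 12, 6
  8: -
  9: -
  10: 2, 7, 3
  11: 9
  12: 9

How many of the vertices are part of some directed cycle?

A vertex is on a directed cycle iff it belongs to a strongly connected component of size ≥ 2 (or has a self-loop).
The vertices on cycles are {0, 1, 2, 3, 4, 5, 10} — 7 in total.

7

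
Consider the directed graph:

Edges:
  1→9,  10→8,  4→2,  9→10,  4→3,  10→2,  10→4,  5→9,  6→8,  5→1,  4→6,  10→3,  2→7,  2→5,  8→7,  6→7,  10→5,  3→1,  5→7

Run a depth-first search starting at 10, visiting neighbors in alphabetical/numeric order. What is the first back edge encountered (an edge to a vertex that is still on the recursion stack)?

DFS from 10 (visiting neighbors in alphabetical/numeric order); mark gray on enter, black on exit:
10 gray
  2 gray
    5 gray
      1 gray
        9 gray
          9→10: 10 is gray → back edge
First back edge: 9 → 10.

9->10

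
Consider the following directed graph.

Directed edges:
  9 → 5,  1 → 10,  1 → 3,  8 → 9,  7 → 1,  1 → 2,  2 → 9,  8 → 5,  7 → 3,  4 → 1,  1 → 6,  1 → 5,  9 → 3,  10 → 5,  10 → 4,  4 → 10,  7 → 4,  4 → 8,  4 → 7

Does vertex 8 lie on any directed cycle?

No

8 lies on a cycle iff there is a path from 8 back to itself.
Exploring from 8, it never reaches itself; equivalently, its strongly connected component is a singleton.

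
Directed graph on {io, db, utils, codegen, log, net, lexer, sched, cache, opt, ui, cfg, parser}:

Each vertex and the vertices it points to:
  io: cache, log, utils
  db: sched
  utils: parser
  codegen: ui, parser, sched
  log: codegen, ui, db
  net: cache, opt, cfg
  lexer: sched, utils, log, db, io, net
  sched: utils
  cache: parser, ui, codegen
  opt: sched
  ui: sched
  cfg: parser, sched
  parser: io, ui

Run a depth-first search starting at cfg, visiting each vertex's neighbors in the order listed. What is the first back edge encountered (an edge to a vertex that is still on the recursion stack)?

cache->parser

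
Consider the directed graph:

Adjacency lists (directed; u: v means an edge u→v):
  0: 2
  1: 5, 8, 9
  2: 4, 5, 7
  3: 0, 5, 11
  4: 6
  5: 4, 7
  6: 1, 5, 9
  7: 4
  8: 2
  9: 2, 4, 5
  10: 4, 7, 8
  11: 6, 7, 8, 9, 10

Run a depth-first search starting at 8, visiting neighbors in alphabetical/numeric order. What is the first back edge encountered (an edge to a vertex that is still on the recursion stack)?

DFS from 8 (visiting neighbors in alphabetical/numeric order); mark gray on enter, black on exit:
8 gray
  2 gray
    4 gray
      6 gray
        1 gray
          5 gray
            5→4: 4 is gray → back edge
First back edge: 5 → 4.

5→4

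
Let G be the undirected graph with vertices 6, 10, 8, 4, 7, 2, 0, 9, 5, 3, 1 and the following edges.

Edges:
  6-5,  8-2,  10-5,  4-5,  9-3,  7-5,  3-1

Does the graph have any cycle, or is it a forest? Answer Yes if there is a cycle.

DFS, tracking each vertex's parent; an edge to a visited non-parent vertex closes a cycle.
Start from 9:
visit 9 (parent –)
  visit 3 (parent 9)
    visit 1 (parent 3)
      1–3: parent, skip
    3–9: parent, skip
visit 6 (parent –)
  visit 5 (parent 6)
    5–6: parent, skip
    visit 7 (parent 5)
      7–5: parent, skip
    visit 4 (parent 5)
      4–5: parent, skip
    visit 10 (parent 5)
      10–5: parent, skip
visit 8 (parent –)
  visit 2 (parent 8)
    2–8: parent, skip
visit 0 (parent –)
No non-parent visited neighbor found — the graph is a forest.

No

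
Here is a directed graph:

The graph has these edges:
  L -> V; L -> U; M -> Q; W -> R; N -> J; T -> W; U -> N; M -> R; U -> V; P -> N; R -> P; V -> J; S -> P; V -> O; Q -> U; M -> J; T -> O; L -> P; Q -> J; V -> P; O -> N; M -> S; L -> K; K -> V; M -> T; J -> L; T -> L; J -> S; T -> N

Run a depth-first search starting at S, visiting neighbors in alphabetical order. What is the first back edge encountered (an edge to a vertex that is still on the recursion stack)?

DFS from S (visiting neighbors in alphabetical order); mark gray on enter, black on exit:
S gray
  P gray
    N gray
      J gray
        L gray
          K gray
            V gray
              V→J: J is gray → back edge
First back edge: V → J.

V→J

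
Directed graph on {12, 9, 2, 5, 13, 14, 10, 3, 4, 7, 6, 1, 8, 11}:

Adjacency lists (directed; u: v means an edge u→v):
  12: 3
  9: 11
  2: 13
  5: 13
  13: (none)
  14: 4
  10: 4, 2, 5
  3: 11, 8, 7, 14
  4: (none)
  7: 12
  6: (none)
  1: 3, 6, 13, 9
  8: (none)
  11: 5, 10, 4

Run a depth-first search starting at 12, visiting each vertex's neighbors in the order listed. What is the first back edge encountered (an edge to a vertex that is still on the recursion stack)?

DFS from 12 (visiting each vertex's neighbors in the order listed); mark gray on enter, black on exit:
12 gray
  3 gray
    11 gray
      5 gray
        13 gray
        13 black
      5 black
      10 gray
        4 gray
        4 black
        2 gray
          2→13: 13 black — skip
        2 black
        10→5: 5 black — skip
      10 black
      11→4: 4 black — skip
    11 black
    8 gray
    8 black
    7 gray
      7→12: 12 is gray → back edge
First back edge: 7 → 12.

7->12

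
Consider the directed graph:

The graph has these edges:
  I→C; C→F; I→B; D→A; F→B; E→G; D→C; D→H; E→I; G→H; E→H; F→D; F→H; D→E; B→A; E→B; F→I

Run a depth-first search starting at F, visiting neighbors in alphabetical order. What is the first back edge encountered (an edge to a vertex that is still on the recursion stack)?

C->F

DFS from F (visiting neighbors in alphabetical order); mark gray on enter, black on exit:
F gray
  B gray
    A gray
    A black
  B black
  D gray
    D→A: A black — skip
    C gray
      C→F: F is gray → back edge
First back edge: C → F.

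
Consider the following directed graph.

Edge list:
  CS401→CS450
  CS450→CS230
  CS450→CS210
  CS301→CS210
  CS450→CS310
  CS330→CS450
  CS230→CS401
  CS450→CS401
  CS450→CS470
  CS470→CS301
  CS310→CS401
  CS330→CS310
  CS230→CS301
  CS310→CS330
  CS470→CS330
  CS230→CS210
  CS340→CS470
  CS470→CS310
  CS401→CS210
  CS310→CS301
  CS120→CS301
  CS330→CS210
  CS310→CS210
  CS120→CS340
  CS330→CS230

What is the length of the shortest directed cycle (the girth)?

For each vertex v, BFS finds the shortest path from v back to v.
The shortest such closed walk is CS330 → CS310 → CS330, length 2.

2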